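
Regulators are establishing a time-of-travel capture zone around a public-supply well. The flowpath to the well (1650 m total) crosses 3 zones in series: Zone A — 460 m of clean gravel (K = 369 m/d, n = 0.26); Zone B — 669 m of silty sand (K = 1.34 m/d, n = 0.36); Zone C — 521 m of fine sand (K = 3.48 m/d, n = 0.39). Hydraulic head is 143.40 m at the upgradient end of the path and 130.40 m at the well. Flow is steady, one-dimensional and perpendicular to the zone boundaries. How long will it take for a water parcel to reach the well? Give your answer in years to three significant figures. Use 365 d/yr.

77.2 years

Total head drop ΔH = 143.40 − 130.40 = 13.00 m
Continuity: the same q passes through each zone, so ΔH = q·Σ(L_j/K_j) — the zones act as resistances in series.
Σ(L/K) = 460/369 + 669/1.34 + 521/3.48 = 1.247 + 499.3 + 149.7 = 650.2 d
q = ΔH / Σ(L/K) = 13.00 / 650.2 = 0.01999 m/d (same in every zone)
Zone A: v = q/n = 0.01999/0.26 = 0.07690 m/d → t_A = 460/0.07690 = 5982 d
Zone B: v = q/n = 0.01999/0.36 = 0.05554 m/d → t_B = 669/0.05554 = 12050 d
Zone C: v = q/n = 0.01999/0.39 = 0.05127 m/d → t_C = 521/0.05127 = 10160 d
Total t = 5982 + 12050 + 10160 = 28190 d
   = 28190 / 365 = 77.2 yr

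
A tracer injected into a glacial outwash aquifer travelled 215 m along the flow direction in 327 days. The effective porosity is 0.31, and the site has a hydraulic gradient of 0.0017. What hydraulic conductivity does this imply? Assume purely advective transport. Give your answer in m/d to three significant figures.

v = L / t = 215 / 327 = 0.6575 m/d
K = v · n / i = 0.6575 × 0.31 / 0.0017 = 120 m/d

120 m/d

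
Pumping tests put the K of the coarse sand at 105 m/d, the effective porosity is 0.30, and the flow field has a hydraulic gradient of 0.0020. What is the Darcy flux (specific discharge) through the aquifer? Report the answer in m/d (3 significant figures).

Specific discharge q = 105 × 0.0020 = 0.2100 m/d

0.210 m/d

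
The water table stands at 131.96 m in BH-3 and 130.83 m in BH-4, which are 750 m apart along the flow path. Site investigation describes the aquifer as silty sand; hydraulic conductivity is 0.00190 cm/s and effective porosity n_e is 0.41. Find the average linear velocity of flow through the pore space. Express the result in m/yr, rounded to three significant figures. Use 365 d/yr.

2.20 m/yr

Hydraulic gradient i = (131.96 − 130.83) / 750 = 1.13 / 750 = 0.001507
K = 0.00190 cm/s × 864 = 1.642 m/d
Darcy flux q = K·i = 1.642 × 0.001507 = 0.002473 m/d
Seepage velocity v = q / n = 0.002473 / 0.41 = 0.006033 m/d
   = 0.006033 × 365 = 2.20 m/yr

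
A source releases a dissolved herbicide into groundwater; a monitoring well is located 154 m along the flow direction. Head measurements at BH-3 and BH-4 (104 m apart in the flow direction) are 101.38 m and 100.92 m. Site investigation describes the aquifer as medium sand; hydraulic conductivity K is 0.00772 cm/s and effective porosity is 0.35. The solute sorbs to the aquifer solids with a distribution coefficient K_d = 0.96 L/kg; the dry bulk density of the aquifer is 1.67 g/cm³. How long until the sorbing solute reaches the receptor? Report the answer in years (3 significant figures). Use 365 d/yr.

27.9 years

Hydraulic gradient i = (101.38 − 100.92) / 104 = 0.46 / 104 = 0.004423
K = 0.00772 cm/s × 864 = 6.670 m/d
q = Ki = 6.670 × 0.004423 = 0.02950 m/d
v = Ki/n = 6.670·0.004423/0.35 = 0.08429 m/d
Retardation R = 1 + ρ_b·K_d/n = 1 + 1.67×0.96/0.35 = 5.581
Contaminant velocity v_c = v/R = 0.08429/5.581 = 0.01510 m/d
t = L/v_c = 154/0.01510 = 10200 d
   = 10200/365 = 27.9 yr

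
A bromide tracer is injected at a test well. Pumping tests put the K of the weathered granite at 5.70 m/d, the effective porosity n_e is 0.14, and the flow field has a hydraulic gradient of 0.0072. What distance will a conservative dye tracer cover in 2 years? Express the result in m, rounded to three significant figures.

q = Ki = 5.70 × 0.0072 = 0.04104 m/d
v = Ki/n = 5.70·0.0072/0.14 = 0.2931 m/d
T = 2 yr × 365 = 730 d
L = v × T = 0.2931 × 730 = 214.0 m

214 m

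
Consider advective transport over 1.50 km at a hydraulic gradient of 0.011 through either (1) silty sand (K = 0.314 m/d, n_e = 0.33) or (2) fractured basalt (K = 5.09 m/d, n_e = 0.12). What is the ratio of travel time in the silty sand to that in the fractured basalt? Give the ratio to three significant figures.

44.6

Unit 1 (silty sand): v = 0.314×0.011/0.33 = 0.01047 m/d, t = 1500/0.01047 = 143300 d
Unit 2 (fractured basalt): v = 5.09×0.011/0.12 = 0.4666 m/d, t = 1500/0.4666 = 3215 d
t(silty sand) / t(fractured basalt) = 143300/3215 = 44.6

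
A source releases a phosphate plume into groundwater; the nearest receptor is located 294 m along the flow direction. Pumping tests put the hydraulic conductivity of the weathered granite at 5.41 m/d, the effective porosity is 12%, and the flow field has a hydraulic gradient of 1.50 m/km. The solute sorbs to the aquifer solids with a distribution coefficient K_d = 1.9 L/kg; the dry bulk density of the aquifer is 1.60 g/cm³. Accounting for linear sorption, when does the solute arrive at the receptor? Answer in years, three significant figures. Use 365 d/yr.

314 years

Darcy flux q = K·i = 5.41 × 0.0015 = 0.008115 m/d
v = Ki/n = 5.41·0.0015/0.12 = 0.06763 m/d
Retardation R = 1 + ρ_b·K_d/n = 1 + 1.60×1.9/0.12 = 26.33
Contaminant velocity v_c = v/R = 0.06763/26.33 = 0.002568 m/d
t = L/v_c = 294/0.002568 = 114500 d
   = 114500/365 = 314 yr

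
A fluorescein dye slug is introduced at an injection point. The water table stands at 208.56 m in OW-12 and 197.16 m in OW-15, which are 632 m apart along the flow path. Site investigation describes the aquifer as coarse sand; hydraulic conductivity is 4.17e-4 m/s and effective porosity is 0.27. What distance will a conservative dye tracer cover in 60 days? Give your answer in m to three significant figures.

144 m

Hydraulic gradient i = (208.56 − 197.16) / 632 = 11.40 / 632 = 0.01804
K = 4.17e-4 m/s × 86400 s/d = 36.03 m/d
q = Ki = 36.03 × 0.01804 = 0.6499 m/d
v_s = q/n_e = 0.6499/0.27 = 2.407 m/d
L = v × T = 2.407 × 60 = 144.4 m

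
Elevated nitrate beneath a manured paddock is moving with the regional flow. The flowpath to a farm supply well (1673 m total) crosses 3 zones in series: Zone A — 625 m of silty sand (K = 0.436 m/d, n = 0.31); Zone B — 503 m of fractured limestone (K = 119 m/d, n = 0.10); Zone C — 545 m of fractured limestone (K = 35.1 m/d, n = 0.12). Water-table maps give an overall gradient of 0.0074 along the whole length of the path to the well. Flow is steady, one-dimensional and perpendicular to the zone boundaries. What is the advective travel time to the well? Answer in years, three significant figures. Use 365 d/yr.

99.5 years

For zones in series the flux q is common to all zones; the equivalent conductivity is the harmonic (thickness-weighted) mean, K_eq = L_total / Σ(L_j/K_j).
Σ(L/K) = 625/0.436 + 503/119 + 545/35.1 = 1433 + 4.227 + 15.53 = 1453 d
K_eq = L_total / Σ(L/K) = 1673 / 1453 = 1.151 m/d
q = K_eq · i = 1.151 × 0.0074 = 0.008519 m/d (same in every zone)
Zone A: v = q/n = 0.008519/0.31 = 0.02748 m/d → t_A = 625/0.02748 = 22740 d
Zone B: v = q/n = 0.008519/0.10 = 0.08519 m/d → t_B = 503/0.08519 = 5904 d
Zone C: v = q/n = 0.008519/0.12 = 0.07099 m/d → t_C = 545/0.07099 = 7677 d
Total t = 22740 + 5904 + 7677 = 36320 d
   = 36320 / 365 = 99.5 yr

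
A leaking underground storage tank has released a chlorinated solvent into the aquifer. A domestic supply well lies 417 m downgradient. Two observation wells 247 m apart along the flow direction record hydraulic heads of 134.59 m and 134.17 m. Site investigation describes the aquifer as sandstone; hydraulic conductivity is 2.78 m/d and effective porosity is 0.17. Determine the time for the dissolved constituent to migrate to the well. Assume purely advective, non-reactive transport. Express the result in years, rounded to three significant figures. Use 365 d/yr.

41.1 years

Hydraulic gradient i = (134.59 − 134.17) / 247 = 0.42 / 247 = 0.001700
q = Ki = 2.78 × 0.001700 = 0.004727 m/d
Average linear velocity = 0.004727 / 0.17 = 0.02781 m/d
t = L / v = 417 / 0.02781 = 15000 d
   = 15000 / 365 = 41.1 yr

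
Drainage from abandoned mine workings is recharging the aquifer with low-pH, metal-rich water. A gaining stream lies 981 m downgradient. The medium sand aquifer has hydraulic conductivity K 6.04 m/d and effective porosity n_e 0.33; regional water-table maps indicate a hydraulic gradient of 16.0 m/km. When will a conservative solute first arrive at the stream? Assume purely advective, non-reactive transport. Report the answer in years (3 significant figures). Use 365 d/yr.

9.18 years

q = Ki = 6.04 × 0.016 = 0.09664 m/d
v_s = q/n_e = 0.09664/0.33 = 0.2928 m/d
t = L / v = 981 / 0.2928 = 3350 d
   = 3350 / 365 = 9.18 yr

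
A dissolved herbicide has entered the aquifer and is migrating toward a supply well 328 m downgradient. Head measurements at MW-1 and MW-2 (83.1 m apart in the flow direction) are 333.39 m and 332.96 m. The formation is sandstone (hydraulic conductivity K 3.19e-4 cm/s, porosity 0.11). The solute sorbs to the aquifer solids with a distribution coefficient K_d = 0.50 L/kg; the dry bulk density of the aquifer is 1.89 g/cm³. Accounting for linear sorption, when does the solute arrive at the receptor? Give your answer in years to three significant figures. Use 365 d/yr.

Hydraulic gradient i = (333.39 − 332.96) / 83.1 = 0.43 / 83.1 = 0.005174
K = 3.19e-4 cm/s × 864 = 0.2756 m/d
q = Ki = 0.2756 × 0.005174 = 0.001426 m/d
Seepage velocity v = q / n = 0.001426 / 0.11 = 0.01297 m/d
Retardation R = 1 + ρ_b·K_d/n = 1 + 1.89×0.50/0.11 = 9.591
Contaminant velocity v_c = v/R = 0.01297/9.591 = 0.001352 m/d
t = L/v_c = 328/0.001352 = 242600 d
   = 242600/365 = 665 yr

665 years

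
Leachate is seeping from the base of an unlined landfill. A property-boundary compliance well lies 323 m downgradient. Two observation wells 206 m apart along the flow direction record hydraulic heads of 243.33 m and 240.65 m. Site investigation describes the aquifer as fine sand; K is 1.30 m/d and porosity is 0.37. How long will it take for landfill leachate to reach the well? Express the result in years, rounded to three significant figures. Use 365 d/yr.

19.4 years

Hydraulic gradient i = (243.33 − 240.65) / 206 = 2.68 / 206 = 0.01301
Specific discharge q = 1.30 × 0.01301 = 0.01691 m/d
v_s = q/n_e = 0.01691/0.37 = 0.04571 m/d
t = L / v = 323 / 0.04571 = 7066 d
   = 7066 / 365 = 19.4 yr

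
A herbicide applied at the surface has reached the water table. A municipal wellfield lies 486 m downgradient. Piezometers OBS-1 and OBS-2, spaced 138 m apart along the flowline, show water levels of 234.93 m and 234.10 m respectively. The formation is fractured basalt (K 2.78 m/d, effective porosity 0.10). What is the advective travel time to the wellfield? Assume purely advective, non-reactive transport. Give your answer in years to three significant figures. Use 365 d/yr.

7.96 years

Hydraulic gradient i = (234.93 − 234.10) / 138 = 0.83 / 138 = 0.006014
q = Ki = 2.78 × 0.006014 = 0.01672 m/d
Average linear velocity = 0.01672 / 0.10 = 0.1672 m/d
t = L / v = 486 / 0.1672 = 2907 d
   = 2907 / 365 = 7.96 yr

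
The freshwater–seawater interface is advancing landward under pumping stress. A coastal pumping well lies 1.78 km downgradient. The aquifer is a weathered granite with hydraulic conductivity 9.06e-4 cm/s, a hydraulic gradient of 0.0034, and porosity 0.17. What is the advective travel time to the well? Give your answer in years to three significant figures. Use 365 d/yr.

K = 9.06e-4 cm/s × 864 = 0.7828 m/d
Specific discharge q = 0.7828 × 0.0034 = 0.002661 m/d
v_s = q/n_e = 0.002661/0.17 = 0.01566 m/d
L = 1.78 km = 1780 m
t = L / v = 1780 / 0.01566 = 113700 d
   = 113700 / 365 = 311 yr

311 years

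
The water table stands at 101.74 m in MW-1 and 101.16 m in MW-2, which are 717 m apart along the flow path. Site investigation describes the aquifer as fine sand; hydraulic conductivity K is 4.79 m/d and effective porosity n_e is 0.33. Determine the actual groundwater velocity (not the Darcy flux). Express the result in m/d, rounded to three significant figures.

0.0117 m/d

Hydraulic gradient i = (101.74 − 101.16) / 717 = 0.58 / 717 = 8.089e-4
Specific discharge q = 4.79 × 8.089e-4 = 0.003875 m/d
Average linear velocity = 0.003875 / 0.33 = 0.01174 m/d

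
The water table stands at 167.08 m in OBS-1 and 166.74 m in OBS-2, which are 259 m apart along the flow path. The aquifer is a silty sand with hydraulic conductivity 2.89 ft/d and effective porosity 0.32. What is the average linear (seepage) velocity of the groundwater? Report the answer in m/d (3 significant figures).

0.00361 m/d

Hydraulic gradient i = (167.08 − 166.74) / 259 = 0.34 / 259 = 0.001313
K = 2.89 ft/d × 0.3048 = 0.8809 m/d
Darcy flux q = K·i = 0.8809 × 0.001313 = 0.001156 m/d
Seepage velocity v = q / n = 0.001156 / 0.32 = 0.003614 m/d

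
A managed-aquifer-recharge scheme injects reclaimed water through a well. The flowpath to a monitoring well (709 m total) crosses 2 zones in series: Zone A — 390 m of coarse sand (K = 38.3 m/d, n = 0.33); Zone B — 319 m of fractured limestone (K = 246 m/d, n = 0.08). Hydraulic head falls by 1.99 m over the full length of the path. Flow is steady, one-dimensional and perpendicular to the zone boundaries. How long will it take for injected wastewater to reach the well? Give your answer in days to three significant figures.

Continuity: the same q passes through each zone, so ΔH = q·Σ(L_j/K_j) — the zones act as resistances in series.
Σ(L/K) = 390/38.3 + 319/246 = 10.18 + 1.297 = 11.48 d
q = ΔH / Σ(L/K) = 1.99 / 11.48 = 0.1734 m/d (same in every zone)
Zone A: v = q/n = 0.1734/0.33 = 0.5253 m/d → t_A = 390/0.5253 = 742.4 d
Zone B: v = q/n = 0.1734/0.08 = 2.167 m/d → t_B = 319/2.167 = 147.2 d
Total t = 742.4 + 147.2 = 889.6 d

890 days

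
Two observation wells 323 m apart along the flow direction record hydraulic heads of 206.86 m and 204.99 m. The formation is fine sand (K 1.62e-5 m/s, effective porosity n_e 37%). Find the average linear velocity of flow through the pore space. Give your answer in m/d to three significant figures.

0.0219 m/d

Hydraulic gradient i = (206.86 − 204.99) / 323 = 1.87 / 323 = 0.005789
K = 1.62e-5 m/s × 86400 s/d = 1.400 m/d
q = Ki = 1.400 × 0.005789 = 0.008103 m/d
Average linear velocity = 0.008103 / 0.37 = 0.02190 m/d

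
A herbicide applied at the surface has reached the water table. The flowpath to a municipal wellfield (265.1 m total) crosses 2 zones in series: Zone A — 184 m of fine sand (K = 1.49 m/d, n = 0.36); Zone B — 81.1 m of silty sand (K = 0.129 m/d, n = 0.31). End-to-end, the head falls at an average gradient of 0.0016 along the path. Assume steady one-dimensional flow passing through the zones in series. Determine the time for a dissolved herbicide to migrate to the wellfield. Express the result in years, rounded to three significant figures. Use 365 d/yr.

For zones in series the flux q is common to all zones; the equivalent conductivity is the harmonic (thickness-weighted) mean, K_eq = L_total / Σ(L_j/K_j).
Σ(L/K) = 184/1.49 + 81.1/0.129 = 123.5 + 628.7 = 752.2 d
K_eq = L_total / Σ(L/K) = 265.1 / 752.2 = 0.3524 m/d
q = K_eq · i = 0.3524 × 0.0016 = 5.639e-4 m/d (same in every zone)
Zone A: v = q/n = 5.639e-4/0.36 = 0.001566 m/d → t_A = 184/0.001566 = 117500 d
Zone B: v = q/n = 5.639e-4/0.31 = 0.001819 m/d → t_B = 81.1/0.001819 = 44580 d
Total t = 117500 + 44580 = 162000 d
   = 162000 / 365 = 444 yr

444 years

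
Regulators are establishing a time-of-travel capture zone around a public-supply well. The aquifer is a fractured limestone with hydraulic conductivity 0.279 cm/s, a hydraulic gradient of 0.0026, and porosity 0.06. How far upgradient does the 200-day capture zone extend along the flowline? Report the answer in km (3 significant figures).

2.09 km

K = 0.279 cm/s × 864 = 241.1 m/d
Specific discharge q = 241.1 × 0.0026 = 0.6267 m/d
v = Ki/n = 241.1·0.0026/0.06 = 10.45 m/d
L = v × T = 10.45 × 200 = 2089 m
   = 2.09 km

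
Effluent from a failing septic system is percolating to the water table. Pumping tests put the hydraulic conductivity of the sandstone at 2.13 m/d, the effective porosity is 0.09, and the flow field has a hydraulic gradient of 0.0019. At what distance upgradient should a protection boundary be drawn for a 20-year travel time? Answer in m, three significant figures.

328 m

Specific discharge q = 2.13 × 0.0019 = 0.004047 m/d
Average linear velocity = 0.004047 / 0.09 = 0.04497 m/d
T = 20 yr × 365 = 7300 d
L = v × T = 0.04497 × 7300 = 328.3 m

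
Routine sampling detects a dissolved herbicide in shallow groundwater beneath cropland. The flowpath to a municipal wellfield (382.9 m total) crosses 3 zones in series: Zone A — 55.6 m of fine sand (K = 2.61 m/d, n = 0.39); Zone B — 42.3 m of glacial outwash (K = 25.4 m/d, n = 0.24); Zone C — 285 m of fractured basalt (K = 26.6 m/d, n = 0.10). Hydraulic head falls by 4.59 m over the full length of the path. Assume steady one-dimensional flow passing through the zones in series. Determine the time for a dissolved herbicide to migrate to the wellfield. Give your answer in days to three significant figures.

Steady 1-D flow in series ⇒ the Darcy flux q is identical in every zone and the zone head losses add (resistances L/K in series).
Σ(L/K) = 55.6/2.61 + 42.3/25.4 + 285/26.6 = 21.30 + 1.665 + 10.71 = 33.68 d
q = ΔH / Σ(L/K) = 4.59 / 33.68 = 0.1363 m/d (same in every zone)
Zone A: v = q/n = 0.1363/0.39 = 0.3494 m/d → t_A = 55.6/0.3494 = 159.1 d
Zone B: v = q/n = 0.1363/0.24 = 0.5678 m/d → t_B = 42.3/0.5678 = 74.50 d
Zone C: v = q/n = 0.1363/0.10 = 1.363 m/d → t_C = 285/1.363 = 209.1 d
Total t = 159.1 + 74.50 + 209.1 = 442.8 d

443 days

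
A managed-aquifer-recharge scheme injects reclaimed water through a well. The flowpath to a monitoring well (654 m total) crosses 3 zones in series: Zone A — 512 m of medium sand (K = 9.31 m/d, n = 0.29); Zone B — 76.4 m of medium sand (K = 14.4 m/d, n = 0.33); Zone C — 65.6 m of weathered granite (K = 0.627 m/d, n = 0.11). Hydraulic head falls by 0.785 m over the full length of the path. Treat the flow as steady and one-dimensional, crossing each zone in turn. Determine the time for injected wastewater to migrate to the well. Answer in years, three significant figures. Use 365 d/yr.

104 years

Continuity: the same q passes through each zone, so ΔH = q·Σ(L_j/K_j) — the zones act as resistances in series.
Σ(L/K) = 512/9.31 + 76.4/14.4 + 65.6/0.627 = 54.99 + 5.306 + 104.6 = 164.9 d
q = ΔH / Σ(L/K) = 0.785 / 164.9 = 0.004760 m/d (same in every zone)
Zone A: v = q/n = 0.004760/0.29 = 0.01641 m/d → t_A = 512/0.01641 = 31200 d
Zone B: v = q/n = 0.004760/0.33 = 0.01442 m/d → t_B = 76.4/0.01442 = 5297 d
Zone C: v = q/n = 0.004760/0.11 = 0.04327 m/d → t_C = 65.6/0.04327 = 1516 d
Total t = 31200 + 5297 + 1516 = 38010 d
   = 38010 / 365 = 104 yr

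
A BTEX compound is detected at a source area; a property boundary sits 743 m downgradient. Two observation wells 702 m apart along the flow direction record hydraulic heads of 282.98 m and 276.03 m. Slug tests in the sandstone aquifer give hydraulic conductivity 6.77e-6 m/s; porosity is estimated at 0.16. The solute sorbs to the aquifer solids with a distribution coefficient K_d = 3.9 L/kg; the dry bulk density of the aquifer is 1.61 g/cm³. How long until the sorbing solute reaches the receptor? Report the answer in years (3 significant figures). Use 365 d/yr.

2260 years

Hydraulic gradient i = (282.98 − 276.03) / 702 = 6.95 / 702 = 0.009900
K = 6.77e-6 m/s × 86400 s/d = 0.5849 m/d
Specific discharge q = 0.5849 × 0.009900 = 0.005791 m/d
v = Ki/n = 0.5849·0.009900/0.16 = 0.03619 m/d
Retardation R = 1 + ρ_b·K_d/n = 1 + 1.61×3.9/0.16 = 40.24
Contaminant velocity v_c = v/R = 0.03619/40.24 = 8.994e-4 m/d
t = L/v_c = 743/8.994e-4 = 826100 d
   = 826100/365 = 2260 yr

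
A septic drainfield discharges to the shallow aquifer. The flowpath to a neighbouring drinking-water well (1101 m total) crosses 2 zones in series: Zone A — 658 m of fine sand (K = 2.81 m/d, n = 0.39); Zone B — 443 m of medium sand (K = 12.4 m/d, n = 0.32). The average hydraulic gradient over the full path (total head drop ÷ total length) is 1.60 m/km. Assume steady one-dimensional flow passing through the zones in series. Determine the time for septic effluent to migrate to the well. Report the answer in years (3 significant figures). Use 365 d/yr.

167 years

For zones in series the flux q is common to all zones; the equivalent conductivity is the harmonic (thickness-weighted) mean, K_eq = L_total / Σ(L_j/K_j).
Σ(L/K) = 658/2.81 + 443/12.4 = 234.2 + 35.73 = 269.9 d
K_eq = L_total / Σ(L/K) = 1101 / 269.9 = 4.079 m/d
q = K_eq · i = 4.079 × 0.0016 = 0.006527 m/d (same in every zone)
Zone A: v = q/n = 0.006527/0.39 = 0.01674 m/d → t_A = 658/0.01674 = 39320 d
Zone B: v = q/n = 0.006527/0.32 = 0.02040 m/d → t_B = 443/0.02040 = 21720 d
Total t = 39320 + 21720 = 61030 d
   = 61030 / 365 = 167 yr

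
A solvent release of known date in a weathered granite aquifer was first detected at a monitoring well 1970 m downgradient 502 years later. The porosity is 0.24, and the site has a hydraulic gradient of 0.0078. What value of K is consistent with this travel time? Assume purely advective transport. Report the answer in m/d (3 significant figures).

t = 502 years = 183200 d
v = L / t = 1970 / 183200 = 0.01075 m/d
K = v · n / i = 0.01075 × 0.24 / 0.0078 = 0.331 m/d

0.331 m/d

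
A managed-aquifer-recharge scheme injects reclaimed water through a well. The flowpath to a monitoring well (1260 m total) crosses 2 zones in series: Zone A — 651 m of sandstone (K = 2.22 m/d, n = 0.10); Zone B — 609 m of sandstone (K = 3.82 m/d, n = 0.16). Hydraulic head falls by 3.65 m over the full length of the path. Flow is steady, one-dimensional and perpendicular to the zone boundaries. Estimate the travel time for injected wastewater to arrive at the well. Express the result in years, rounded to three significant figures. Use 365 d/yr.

Continuity: the same q passes through each zone, so ΔH = q·Σ(L_j/K_j) — the zones act as resistances in series.
Σ(L/K) = 651/2.22 + 609/3.82 = 293.2 + 159.4 = 452.7 d
q = ΔH / Σ(L/K) = 3.65 / 452.7 = 0.008063 m/d (same in every zone)
Zone A: v = q/n = 0.008063/0.10 = 0.08063 m/d → t_A = 651/0.08063 = 8074 d
Zone B: v = q/n = 0.008063/0.16 = 0.05040 m/d → t_B = 609/0.05040 = 12080 d
Total t = 8074 + 12080 = 20160 d
   = 20160 / 365 = 55.2 yr

55.2 years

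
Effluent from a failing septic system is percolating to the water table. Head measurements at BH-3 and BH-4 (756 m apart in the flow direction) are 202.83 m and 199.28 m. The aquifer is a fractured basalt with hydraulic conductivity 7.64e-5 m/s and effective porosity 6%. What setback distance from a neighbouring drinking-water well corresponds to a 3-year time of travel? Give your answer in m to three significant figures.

566 m

Hydraulic gradient i = (202.83 − 199.28) / 756 = 3.55 / 756 = 0.004696
K = 7.64e-5 m/s × 86400 s/d = 6.601 m/d
Specific discharge q = 6.601 × 0.004696 = 0.03100 m/d
Average linear velocity = 0.03100 / 0.06 = 0.5166 m/d
T = 3 yr × 365 = 1095 d
L = v × T = 0.5166 × 1095 = 565.7 m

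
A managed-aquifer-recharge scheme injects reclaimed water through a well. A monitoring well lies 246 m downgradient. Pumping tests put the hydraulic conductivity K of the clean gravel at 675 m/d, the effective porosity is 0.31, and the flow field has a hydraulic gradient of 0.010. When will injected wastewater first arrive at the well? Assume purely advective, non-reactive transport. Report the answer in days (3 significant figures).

q = Ki = 675 × 0.010 = 6.750 m/d
v_s = q/n_e = 6.750/0.31 = 21.77 m/d
t = L / v = 246 / 21.77 = 11.30 d

11.3 days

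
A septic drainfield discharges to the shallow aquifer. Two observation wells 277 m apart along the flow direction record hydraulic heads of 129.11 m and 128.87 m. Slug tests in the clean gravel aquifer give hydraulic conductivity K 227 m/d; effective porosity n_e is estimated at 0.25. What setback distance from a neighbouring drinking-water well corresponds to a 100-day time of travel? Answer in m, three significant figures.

78.7 m

Hydraulic gradient i = (129.11 − 128.87) / 277 = 0.24 / 277 = 8.664e-4
Darcy flux q = K·i = 227 × 8.664e-4 = 0.1967 m/d
v = Ki/n = 227·8.664e-4/0.25 = 0.7867 m/d
L = v × T = 0.7867 × 100 = 78.67 m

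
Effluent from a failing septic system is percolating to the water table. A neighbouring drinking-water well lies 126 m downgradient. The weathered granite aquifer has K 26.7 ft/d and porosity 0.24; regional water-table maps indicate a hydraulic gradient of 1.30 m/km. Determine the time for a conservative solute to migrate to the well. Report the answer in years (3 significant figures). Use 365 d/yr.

7.83 years

K = 26.7 ft/d × 0.3048 = 8.138 m/d
q = Ki = 8.138 × 0.0013 = 0.01058 m/d
v = Ki/n = 8.138·0.0013/0.24 = 0.04408 m/d
t = L / v = 126 / 0.04408 = 2858 d
   = 2858 / 365 = 7.83 yr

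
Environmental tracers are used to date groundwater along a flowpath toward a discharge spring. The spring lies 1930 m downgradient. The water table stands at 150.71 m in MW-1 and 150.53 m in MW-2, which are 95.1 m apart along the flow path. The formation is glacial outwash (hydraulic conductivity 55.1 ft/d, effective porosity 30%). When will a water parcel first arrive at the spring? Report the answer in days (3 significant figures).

Hydraulic gradient i = (150.71 − 150.53) / 95.1 = 0.18 / 95.1 = 0.001893
K = 55.1 ft/d × 0.3048 = 16.79 m/d
Darcy flux q = K·i = 16.79 × 0.001893 = 0.03179 m/d
Average linear velocity = 0.03179 / 0.30 = 0.1060 m/d
t = L / v = 1930 / 0.1060 = 18210 d

18200 days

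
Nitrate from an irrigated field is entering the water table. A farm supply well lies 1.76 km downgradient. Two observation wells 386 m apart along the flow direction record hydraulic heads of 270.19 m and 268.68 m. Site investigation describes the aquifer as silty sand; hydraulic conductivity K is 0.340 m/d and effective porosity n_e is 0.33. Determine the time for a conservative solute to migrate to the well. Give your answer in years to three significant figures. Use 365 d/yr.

Hydraulic gradient i = (270.19 − 268.68) / 386 = 1.51 / 386 = 0.003912
q = Ki = 0.340 × 0.003912 = 0.001330 m/d
Seepage velocity v = q / n = 0.001330 / 0.33 = 0.004030 m/d
L = 1.76 km = 1760 m
t = L / v = 1760 / 0.004030 = 436700 d
   = 436700 / 365 = 1200 yr

1200 years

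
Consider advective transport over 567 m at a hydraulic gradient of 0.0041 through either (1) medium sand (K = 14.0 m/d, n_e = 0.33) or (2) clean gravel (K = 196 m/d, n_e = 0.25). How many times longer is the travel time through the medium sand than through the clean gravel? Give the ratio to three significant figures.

Unit 1 (medium sand): v = 14.0×0.0041/0.33 = 0.1739 m/d, t = 567/0.1739 = 3260 d
Unit 2 (clean gravel): v = 196×0.0041/0.25 = 3.214 m/d, t = 567/3.214 = 176.4 d
t(medium sand) / t(clean gravel) = 3260/176.4 = 18.5

18.5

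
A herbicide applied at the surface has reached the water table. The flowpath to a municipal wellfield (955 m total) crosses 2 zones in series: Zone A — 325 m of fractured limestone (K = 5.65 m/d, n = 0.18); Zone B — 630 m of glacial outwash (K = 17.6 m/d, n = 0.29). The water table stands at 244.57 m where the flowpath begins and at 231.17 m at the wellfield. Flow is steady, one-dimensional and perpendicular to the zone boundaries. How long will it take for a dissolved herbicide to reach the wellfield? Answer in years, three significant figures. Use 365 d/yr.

Total head drop ΔH = 244.57 − 231.17 = 13.40 m
Steady 1-D flow in series ⇒ the Darcy flux q is identical in every zone and the zone head losses add (resistances L/K in series).
Σ(L/K) = 325/5.65 + 630/17.6 = 57.52 + 35.80 = 93.32 d
q = ΔH / Σ(L/K) = 13.40 / 93.32 = 0.1436 m/d (same in every zone)
Zone A: v = q/n = 0.1436/0.18 = 0.7978 m/d → t_A = 325/0.7978 = 407.4 d
Zone B: v = q/n = 0.1436/0.29 = 0.4952 m/d → t_B = 630/0.4952 = 1272 d
Total t = 407.4 + 1272 = 1680 d
   = 1680 / 365 = 4.60 yr

4.60 years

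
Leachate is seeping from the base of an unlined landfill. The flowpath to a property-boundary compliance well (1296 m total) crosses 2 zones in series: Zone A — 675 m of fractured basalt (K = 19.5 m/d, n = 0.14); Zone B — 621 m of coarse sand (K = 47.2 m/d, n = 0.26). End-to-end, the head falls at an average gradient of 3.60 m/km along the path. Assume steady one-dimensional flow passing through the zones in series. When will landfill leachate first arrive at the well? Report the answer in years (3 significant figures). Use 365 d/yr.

For zones in series the flux q is common to all zones; the equivalent conductivity is the harmonic (thickness-weighted) mean, K_eq = L_total / Σ(L_j/K_j).
Σ(L/K) = 675/19.5 + 621/47.2 = 34.62 + 13.16 = 47.77 d
K_eq = L_total / Σ(L/K) = 1296 / 47.77 = 27.13 m/d
q = K_eq · i = 27.13 × 0.0036 = 0.09766 m/d (same in every zone)
Zone A: v = q/n = 0.09766/0.14 = 0.6976 m/d → t_A = 675/0.6976 = 967.6 d
Zone B: v = q/n = 0.09766/0.26 = 0.3756 m/d → t_B = 621/0.3756 = 1653 d
Total t = 967.6 + 1653 = 2621 d
   = 2621 / 365 = 7.18 yr

7.18 years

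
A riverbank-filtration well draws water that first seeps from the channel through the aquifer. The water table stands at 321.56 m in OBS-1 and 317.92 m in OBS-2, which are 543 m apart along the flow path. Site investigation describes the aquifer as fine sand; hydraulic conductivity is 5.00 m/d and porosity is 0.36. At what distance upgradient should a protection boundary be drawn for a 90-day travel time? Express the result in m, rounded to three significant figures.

Hydraulic gradient i = (321.56 − 317.92) / 543 = 3.64 / 543 = 0.006703
q = Ki = 5.00 × 0.006703 = 0.03352 m/d
Average linear velocity = 0.03352 / 0.36 = 0.09310 m/d
L = v × T = 0.09310 × 90 = 8.379 m

8.38 m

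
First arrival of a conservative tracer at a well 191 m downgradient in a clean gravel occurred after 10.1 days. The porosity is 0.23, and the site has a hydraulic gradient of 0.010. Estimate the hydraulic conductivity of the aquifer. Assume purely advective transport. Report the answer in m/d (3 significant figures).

v = L / t = 191 / 10.1 = 18.91 m/d
K = v · n / i = 18.91 × 0.23 / 0.010 = 435 m/d

435 m/d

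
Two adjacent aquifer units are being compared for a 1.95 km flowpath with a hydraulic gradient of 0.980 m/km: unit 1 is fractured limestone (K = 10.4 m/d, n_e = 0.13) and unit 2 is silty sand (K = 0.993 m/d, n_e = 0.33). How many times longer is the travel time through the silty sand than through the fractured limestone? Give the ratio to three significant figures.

26.6

Unit 1 (fractured limestone): v = 10.4×9.8e-4/0.13 = 0.07840 m/d, t = 1950/0.07840 = 24870 d
Unit 2 (silty sand): v = 0.993×9.8e-4/0.33 = 0.002949 m/d, t = 1950/0.002949 = 661300 d
t(silty sand) / t(fractured limestone) = 661300/24870 = 26.6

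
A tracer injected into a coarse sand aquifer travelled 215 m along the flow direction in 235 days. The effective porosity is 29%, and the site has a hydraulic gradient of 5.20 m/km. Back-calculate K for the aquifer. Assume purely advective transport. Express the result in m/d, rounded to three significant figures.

v = L / t = 215 / 235 = 0.9149 m/d
K = v · n / i = 0.9149 × 0.29 / 0.0052 = 51.0 m/d

51.0 m/d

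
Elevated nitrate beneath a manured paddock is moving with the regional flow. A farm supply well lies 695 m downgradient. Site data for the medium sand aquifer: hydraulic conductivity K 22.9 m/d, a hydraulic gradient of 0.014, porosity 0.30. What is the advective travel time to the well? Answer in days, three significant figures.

650 days

Specific discharge q = 22.9 × 0.014 = 0.3206 m/d
Seepage velocity v = q / n = 0.3206 / 0.30 = 1.069 m/d
t = L / v = 695 / 1.069 = 650.3 d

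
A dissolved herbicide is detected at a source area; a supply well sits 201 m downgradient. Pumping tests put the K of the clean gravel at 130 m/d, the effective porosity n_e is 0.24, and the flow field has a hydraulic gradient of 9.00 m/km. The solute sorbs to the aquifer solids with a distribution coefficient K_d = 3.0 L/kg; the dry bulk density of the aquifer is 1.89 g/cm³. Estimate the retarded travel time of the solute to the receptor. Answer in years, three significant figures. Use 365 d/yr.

Specific discharge q = 130 × 0.0090 = 1.170 m/d
Average linear velocity = 1.170 / 0.24 = 4.875 m/d
Retardation R = 1 + ρ_b·K_d/n = 1 + 1.89×3.0/0.24 = 24.63
Contaminant velocity v_c = v/R = 4.875/24.63 = 0.1980 m/d
t = L/v_c = 201/0.1980 = 1015 d
   = 1015/365 = 2.78 yr

2.78 years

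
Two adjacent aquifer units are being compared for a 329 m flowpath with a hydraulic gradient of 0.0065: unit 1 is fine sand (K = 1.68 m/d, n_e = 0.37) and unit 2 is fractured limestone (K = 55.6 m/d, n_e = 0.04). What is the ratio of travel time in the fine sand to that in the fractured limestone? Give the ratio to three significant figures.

Unit 1 (fine sand): v = 1.68×0.0065/0.37 = 0.02951 m/d, t = 329/0.02951 = 11150 d
Unit 2 (fractured limestone): v = 55.6×0.0065/0.04 = 9.035 m/d, t = 329/9.035 = 36.41 d
t(fine sand) / t(fractured limestone) = 11150/36.41 = 306

306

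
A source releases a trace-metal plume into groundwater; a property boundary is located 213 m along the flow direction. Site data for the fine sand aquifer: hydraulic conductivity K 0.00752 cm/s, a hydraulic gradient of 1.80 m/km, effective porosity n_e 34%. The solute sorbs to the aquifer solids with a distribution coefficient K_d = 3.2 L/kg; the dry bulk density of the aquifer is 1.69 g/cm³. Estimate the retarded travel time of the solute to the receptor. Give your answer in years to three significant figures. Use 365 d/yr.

K = 0.00752 cm/s × 864 = 6.497 m/d
Specific discharge q = 6.497 × 0.0018 = 0.01170 m/d
v = Ki/n = 6.497·0.0018/0.34 = 0.03440 m/d
Retardation R = 1 + ρ_b·K_d/n = 1 + 1.69×3.2/0.34 = 16.91
Contaminant velocity v_c = v/R = 0.03440/16.91 = 0.002035 m/d
t = L/v_c = 213/0.002035 = 104700 d
   = 104700/365 = 287 yr

287 years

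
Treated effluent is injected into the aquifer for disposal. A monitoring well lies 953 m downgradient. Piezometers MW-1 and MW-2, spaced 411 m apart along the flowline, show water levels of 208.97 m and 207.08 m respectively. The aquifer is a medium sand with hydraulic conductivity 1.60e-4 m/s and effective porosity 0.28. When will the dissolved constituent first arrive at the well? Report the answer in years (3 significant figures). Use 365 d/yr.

11.5 years

Hydraulic gradient i = (208.97 − 207.08) / 411 = 1.89 / 411 = 0.004599
K = 1.60e-4 m/s × 86400 s/d = 13.82 m/d
Darcy flux q = K·i = 13.82 × 0.004599 = 0.06357 m/d
v_s = q/n_e = 0.06357/0.28 = 0.2270 m/d
t = L / v = 953 / 0.2270 = 4198 d
   = 4198 / 365 = 11.5 yr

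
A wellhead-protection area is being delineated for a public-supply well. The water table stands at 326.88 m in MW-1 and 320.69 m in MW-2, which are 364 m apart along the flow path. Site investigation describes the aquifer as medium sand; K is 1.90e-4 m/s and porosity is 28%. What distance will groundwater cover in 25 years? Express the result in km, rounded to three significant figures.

9.10 km

Hydraulic gradient i = (326.88 − 320.69) / 364 = 6.19 / 364 = 0.01701
K = 1.90e-4 m/s × 86400 s/d = 16.42 m/d
q = Ki = 16.42 × 0.01701 = 0.2792 m/d
v_s = q/n_e = 0.2792/0.28 = 0.9970 m/d
T = 25 yr × 365 = 9125 d
L = v × T = 0.9970 × 9125 = 9098 m
   = 9.10 km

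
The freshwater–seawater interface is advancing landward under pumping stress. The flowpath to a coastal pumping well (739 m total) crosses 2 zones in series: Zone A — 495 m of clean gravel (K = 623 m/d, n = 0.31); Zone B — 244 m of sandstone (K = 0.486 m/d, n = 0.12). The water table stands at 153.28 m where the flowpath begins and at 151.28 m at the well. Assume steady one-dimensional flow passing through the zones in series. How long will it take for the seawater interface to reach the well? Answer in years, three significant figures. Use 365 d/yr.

Total head drop ΔH = 153.28 − 151.28 = 2.00 m
Steady 1-D flow in series ⇒ the Darcy flux q is identical in every zone and the zone head losses add (resistances L/K in series).
Σ(L/K) = 495/623 + 244/0.486 = 0.7945 + 502.1 = 502.9 d
q = ΔH / Σ(L/K) = 2.00 / 502.9 = 0.003977 m/d (same in every zone)
Zone A: v = q/n = 0.003977/0.31 = 0.01283 m/d → t_A = 495/0.01283 = 38580 d
Zone B: v = q/n = 0.003977/0.12 = 0.03314 m/d → t_B = 244/0.03314 = 7362 d
Total t = 38580 + 7362 = 45940 d
   = 45940 / 365 = 126 yr

126 years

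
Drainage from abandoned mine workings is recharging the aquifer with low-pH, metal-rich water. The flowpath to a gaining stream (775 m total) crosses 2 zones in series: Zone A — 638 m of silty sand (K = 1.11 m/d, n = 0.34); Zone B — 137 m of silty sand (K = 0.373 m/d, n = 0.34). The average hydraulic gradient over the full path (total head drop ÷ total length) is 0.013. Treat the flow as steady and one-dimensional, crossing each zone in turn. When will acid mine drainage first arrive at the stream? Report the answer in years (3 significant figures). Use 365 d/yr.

67.5 years

Steady 1-D flow in series ⇒ the Darcy flux q is identical in every zone and the zone head losses add (resistances L/K in series).
Σ(L/K) = 638/1.11 + 137/0.373 = 574.8 + 367.3 = 942.1 d
K_eq = L_total / Σ(L/K) = 775 / 942.1 = 0.8227 m/d
q = K_eq · i = 0.8227 × 0.013 = 0.01069 m/d (same in every zone)
Zone A: v = q/n = 0.01069/0.34 = 0.03145 m/d → t_A = 638/0.03145 = 20280 d
Zone B: v = q/n = 0.01069/0.34 = 0.03145 m/d → t_B = 137/0.03145 = 4355 d
Total t = 20280 + 4355 = 24640 d
   = 24640 / 365 = 67.5 yr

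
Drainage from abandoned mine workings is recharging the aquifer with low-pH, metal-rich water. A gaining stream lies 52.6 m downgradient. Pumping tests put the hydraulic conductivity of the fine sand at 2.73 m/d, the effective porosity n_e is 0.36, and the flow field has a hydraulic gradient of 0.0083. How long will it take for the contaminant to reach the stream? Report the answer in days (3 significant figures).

Specific discharge q = 2.73 × 0.0083 = 0.02266 m/d
v_s = q/n_e = 0.02266/0.36 = 0.06294 m/d
t = L / v = 52.6 / 0.06294 = 835.7 d

836 days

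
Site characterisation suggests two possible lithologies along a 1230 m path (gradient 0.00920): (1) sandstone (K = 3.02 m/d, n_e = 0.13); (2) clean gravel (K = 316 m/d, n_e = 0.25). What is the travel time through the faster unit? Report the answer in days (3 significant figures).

106 days

Unit 1 (sandstone): v = 3.02×0.0092/0.13 = 0.2137 m/d, t = 1230/0.2137 = 5755 d
Unit 2 (clean gravel): v = 316×0.0092/0.25 = 11.63 m/d, t = 1230/11.63 = 105.8 d
Faster unit: t = 106 d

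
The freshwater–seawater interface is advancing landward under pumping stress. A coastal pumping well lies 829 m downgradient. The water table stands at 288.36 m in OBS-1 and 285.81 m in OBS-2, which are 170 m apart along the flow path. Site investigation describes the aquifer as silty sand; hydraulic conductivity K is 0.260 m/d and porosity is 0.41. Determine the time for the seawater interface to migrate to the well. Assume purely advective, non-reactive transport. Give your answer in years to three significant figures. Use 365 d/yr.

Hydraulic gradient i = (288.36 − 285.81) / 170 = 2.55 / 170 = 0.01500
Specific discharge q = 0.260 × 0.01500 = 0.003900 m/d
v_s = q/n_e = 0.003900/0.41 = 0.009512 m/d
t = L / v = 829 / 0.009512 = 87150 d
   = 87150 / 365 = 239 yr

239 years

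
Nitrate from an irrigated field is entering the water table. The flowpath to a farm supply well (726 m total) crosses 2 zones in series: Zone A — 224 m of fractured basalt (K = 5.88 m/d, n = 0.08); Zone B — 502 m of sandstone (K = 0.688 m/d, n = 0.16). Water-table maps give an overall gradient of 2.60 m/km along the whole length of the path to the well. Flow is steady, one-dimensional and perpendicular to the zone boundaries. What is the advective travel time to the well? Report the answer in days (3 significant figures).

40000 days

Continuity: the same q passes through each zone, so ΔH = q·Σ(L_j/K_j) — the zones act as resistances in series.
Σ(L/K) = 224/5.88 + 502/0.688 = 38.10 + 729.7 = 767.7 d
K_eq = L_total / Σ(L/K) = 726 / 767.7 = 0.9456 m/d
q = K_eq · i = 0.9456 × 0.0026 = 0.002459 m/d (same in every zone)
Zone A: v = q/n = 0.002459/0.08 = 0.03073 m/d → t_A = 224/0.03073 = 7289 d
Zone B: v = q/n = 0.002459/0.16 = 0.01537 m/d → t_B = 502/0.01537 = 32670 d
Total t = 7289 + 32670 = 39960 d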